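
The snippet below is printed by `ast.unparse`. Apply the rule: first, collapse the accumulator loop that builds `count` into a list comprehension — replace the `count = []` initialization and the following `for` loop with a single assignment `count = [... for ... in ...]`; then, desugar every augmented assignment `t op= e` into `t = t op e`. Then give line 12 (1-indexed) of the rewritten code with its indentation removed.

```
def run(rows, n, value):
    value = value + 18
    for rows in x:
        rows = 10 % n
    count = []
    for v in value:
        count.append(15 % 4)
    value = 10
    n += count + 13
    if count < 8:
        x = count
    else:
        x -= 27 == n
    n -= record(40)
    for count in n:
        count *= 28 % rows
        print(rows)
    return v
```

n = n - record(40)

Transformed code:
def run(rows, n, value):
    value = value + 18
    for rows in x:
        rows = 10 % n
    count = [15 % 4 for v in value]
    value = 10
    n = n + (count + 13)
    if count < 8:
        x = count
    else:
        x = x - (27 == n)
    n = n - record(40)
    for count in n:
        count = count * (28 % rows)
        print(rows)
    return v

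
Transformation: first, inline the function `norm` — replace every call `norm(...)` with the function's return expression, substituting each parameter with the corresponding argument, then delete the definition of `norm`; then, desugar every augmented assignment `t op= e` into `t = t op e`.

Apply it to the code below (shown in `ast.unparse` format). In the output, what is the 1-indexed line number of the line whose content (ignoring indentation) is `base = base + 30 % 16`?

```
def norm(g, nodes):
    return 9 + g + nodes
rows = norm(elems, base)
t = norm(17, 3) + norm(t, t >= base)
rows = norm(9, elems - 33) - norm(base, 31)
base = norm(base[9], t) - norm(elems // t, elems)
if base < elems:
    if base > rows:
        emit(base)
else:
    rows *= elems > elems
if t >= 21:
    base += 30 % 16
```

Transformed code:
rows = 9 + elems + base
t = 9 + 17 + 3 + (9 + t + (t >= base))
rows = 9 + 9 + (elems - 33) - (9 + base + 31)
base = 9 + base[9] + t - (9 + elems // t + elems)
if base < elems:
    if base > rows:
        emit(base)
else:
    rows = rows * (elems > elems)
if t >= 21:
    base = base + 30 % 16

11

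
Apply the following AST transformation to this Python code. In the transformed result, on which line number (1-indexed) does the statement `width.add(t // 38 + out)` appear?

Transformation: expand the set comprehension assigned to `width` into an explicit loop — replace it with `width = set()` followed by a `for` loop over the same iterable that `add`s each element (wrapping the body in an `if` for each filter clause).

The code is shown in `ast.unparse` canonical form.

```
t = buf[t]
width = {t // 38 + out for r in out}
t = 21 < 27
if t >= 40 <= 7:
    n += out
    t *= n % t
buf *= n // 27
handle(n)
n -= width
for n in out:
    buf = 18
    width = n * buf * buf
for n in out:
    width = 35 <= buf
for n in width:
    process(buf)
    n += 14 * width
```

4

Transformed code:
t = buf[t]
width = set()
for r in out:
    width.add(t // 38 + out)
t = 21 < 27
if t >= 40 <= 7:
    n += out
    t *= n % t
buf *= n // 27
handle(n)
n -= width
for n in out:
    buf = 18
    width = n * buf * buf
for n in out:
    width = 35 <= buf
for n in width:
    process(buf)
    n += 14 * width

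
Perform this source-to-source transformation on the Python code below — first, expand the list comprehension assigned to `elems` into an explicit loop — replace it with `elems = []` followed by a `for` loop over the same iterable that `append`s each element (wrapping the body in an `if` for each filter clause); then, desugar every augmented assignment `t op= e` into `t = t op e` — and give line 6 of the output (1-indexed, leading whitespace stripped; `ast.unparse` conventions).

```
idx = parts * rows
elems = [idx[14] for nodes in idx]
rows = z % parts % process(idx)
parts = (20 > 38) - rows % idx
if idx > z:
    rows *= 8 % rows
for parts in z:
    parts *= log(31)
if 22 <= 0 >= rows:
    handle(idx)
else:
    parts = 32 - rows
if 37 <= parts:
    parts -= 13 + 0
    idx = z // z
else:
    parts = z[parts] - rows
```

parts = (20 > 38) - rows % idx

Transformed code:
idx = parts * rows
elems = []
for nodes in idx:
    elems.append(idx[14])
rows = z % parts % process(idx)
parts = (20 > 38) - rows % idx
if idx > z:
    rows = rows * (8 % rows)
for parts in z:
    parts = parts * log(31)
if 22 <= 0 >= rows:
    handle(idx)
else:
    parts = 32 - rows
if 37 <= parts:
    parts = parts - (13 + 0)
    idx = z // z
else:
    parts = z[parts] - rows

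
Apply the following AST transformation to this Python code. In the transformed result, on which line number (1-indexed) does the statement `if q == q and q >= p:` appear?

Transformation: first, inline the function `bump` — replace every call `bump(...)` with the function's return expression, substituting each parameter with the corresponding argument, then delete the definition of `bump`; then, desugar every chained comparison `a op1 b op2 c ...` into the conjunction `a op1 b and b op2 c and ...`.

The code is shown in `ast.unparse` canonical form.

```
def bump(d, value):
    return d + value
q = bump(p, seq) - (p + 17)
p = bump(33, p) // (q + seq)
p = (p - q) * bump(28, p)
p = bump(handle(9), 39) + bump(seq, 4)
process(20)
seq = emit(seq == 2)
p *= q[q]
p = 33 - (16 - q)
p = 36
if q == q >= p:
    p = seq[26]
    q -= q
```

Transformed code:
q = p + seq - (p + 17)
p = (33 + p) // (q + seq)
p = (p - q) * (28 + p)
p = handle(9) + 39 + (seq + 4)
process(20)
seq = emit(seq == 2)
p *= q[q]
p = 33 - (16 - q)
p = 36
if q == q and q >= p:
    p = seq[26]
    q -= q

10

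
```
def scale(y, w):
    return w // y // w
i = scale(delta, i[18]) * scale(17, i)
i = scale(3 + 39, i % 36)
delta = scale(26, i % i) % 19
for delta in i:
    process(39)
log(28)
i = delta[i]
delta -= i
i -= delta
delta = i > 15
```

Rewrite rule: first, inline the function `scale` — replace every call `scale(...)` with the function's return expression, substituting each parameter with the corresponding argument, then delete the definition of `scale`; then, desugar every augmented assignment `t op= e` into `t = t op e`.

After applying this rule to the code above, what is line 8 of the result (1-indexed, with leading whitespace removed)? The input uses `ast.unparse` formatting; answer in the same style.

Transformed code:
i = i[18] // delta // i[18] * (i // 17 // i)
i = i % 36 // (3 + 39) // (i % 36)
delta = i % i // 26 // (i % i) % 19
for delta in i:
    process(39)
log(28)
i = delta[i]
delta = delta - i
i = i - delta
delta = i > 15

delta = delta - i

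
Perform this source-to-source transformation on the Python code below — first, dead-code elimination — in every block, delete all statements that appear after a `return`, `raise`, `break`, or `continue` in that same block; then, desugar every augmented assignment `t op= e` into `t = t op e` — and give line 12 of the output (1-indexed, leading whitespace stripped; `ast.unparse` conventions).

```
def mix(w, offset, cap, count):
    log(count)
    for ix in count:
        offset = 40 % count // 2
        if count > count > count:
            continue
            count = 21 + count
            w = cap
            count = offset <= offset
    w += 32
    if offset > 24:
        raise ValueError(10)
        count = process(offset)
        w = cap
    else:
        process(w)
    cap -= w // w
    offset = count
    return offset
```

cap = cap - w // w

Transformed code:
def mix(w, offset, cap, count):
    log(count)
    for ix in count:
        offset = 40 % count // 2
        if count > count > count:
            continue
    w = w + 32
    if offset > 24:
        raise ValueError(10)
    else:
        process(w)
    cap = cap - w // w
    offset = count
    return offset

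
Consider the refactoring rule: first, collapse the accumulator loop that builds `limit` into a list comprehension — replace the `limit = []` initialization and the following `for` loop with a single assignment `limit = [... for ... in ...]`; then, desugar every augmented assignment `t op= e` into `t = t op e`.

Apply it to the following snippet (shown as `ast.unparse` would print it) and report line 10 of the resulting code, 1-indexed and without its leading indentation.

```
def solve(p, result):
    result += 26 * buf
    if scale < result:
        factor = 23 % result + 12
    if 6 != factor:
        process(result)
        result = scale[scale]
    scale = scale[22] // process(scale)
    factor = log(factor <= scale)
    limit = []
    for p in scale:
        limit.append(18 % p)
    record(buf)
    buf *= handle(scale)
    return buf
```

limit = [18 % p for p in scale]

Transformed code:
def solve(p, result):
    result = result + 26 * buf
    if scale < result:
        factor = 23 % result + 12
    if 6 != factor:
        process(result)
        result = scale[scale]
    scale = scale[22] // process(scale)
    factor = log(factor <= scale)
    limit = [18 % p for p in scale]
    record(buf)
    buf = buf * handle(scale)
    return buf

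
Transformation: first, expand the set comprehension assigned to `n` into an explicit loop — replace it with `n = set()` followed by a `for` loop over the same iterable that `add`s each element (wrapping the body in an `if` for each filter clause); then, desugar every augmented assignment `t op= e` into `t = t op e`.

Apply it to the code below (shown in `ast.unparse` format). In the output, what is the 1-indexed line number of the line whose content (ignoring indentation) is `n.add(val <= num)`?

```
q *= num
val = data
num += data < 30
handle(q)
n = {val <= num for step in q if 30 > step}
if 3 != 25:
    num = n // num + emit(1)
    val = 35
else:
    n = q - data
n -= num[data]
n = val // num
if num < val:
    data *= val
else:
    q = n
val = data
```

Transformed code:
q = q * num
val = data
num = num + (data < 30)
handle(q)
n = set()
for step in q:
    if 30 > step:
        n.add(val <= num)
if 3 != 25:
    num = n // num + emit(1)
    val = 35
else:
    n = q - data
n = n - num[data]
n = val // num
if num < val:
    data = data * val
else:
    q = n
val = data

8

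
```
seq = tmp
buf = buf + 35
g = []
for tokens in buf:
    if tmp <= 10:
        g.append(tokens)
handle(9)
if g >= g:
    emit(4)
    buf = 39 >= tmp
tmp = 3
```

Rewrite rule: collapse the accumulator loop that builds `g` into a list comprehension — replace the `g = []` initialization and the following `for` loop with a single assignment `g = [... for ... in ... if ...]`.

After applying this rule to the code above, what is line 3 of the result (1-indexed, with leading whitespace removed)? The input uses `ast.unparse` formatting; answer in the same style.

g = [tokens for tokens in buf if tmp <= 10]

Transformed code:
seq = tmp
buf = buf + 35
g = [tokens for tokens in buf if tmp <= 10]
handle(9)
if g >= g:
    emit(4)
    buf = 39 >= tmp
tmp = 3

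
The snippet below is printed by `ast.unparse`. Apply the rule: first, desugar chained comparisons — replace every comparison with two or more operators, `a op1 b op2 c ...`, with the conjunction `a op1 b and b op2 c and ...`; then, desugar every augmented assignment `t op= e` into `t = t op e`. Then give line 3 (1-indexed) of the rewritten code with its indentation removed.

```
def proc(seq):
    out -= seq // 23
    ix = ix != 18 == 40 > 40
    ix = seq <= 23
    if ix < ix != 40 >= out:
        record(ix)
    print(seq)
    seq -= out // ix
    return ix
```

ix = ix != 18 and 18 == 40 and (40 > 40)

Transformed code:
def proc(seq):
    out = out - seq // 23
    ix = ix != 18 and 18 == 40 and (40 > 40)
    ix = seq <= 23
    if ix < ix and ix != 40 and (40 >= out):
        record(ix)
    print(seq)
    seq = seq - out // ix
    return ix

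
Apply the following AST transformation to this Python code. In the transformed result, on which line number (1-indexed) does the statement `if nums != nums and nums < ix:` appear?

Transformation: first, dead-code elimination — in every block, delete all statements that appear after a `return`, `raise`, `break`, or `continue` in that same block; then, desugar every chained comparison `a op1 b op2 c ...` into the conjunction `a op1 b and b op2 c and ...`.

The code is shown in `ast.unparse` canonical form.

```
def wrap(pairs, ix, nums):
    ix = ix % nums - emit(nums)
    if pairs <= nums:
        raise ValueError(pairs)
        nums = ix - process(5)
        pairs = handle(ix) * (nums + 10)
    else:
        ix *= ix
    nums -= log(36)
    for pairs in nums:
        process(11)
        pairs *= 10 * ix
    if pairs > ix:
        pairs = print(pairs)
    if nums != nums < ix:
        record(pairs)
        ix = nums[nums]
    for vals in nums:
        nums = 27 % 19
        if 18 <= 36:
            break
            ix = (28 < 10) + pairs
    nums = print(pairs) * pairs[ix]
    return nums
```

Transformed code:
def wrap(pairs, ix, nums):
    ix = ix % nums - emit(nums)
    if pairs <= nums:
        raise ValueError(pairs)
    else:
        ix *= ix
    nums -= log(36)
    for pairs in nums:
        process(11)
        pairs *= 10 * ix
    if pairs > ix:
        pairs = print(pairs)
    if nums != nums and nums < ix:
        record(pairs)
        ix = nums[nums]
    for vals in nums:
        nums = 27 % 19
        if 18 <= 36:
            break
    nums = print(pairs) * pairs[ix]
    return nums

13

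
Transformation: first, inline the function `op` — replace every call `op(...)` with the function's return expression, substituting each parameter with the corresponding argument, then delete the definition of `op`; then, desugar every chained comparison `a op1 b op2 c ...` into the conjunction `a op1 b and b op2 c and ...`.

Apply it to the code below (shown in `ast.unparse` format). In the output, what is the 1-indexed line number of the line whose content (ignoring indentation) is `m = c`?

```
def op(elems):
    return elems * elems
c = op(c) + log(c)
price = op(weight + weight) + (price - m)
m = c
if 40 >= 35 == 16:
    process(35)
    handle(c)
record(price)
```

Transformed code:
c = c * c + log(c)
price = (weight + weight) * (weight + weight) + (price - m)
m = c
if 40 >= 35 and 35 == 16:
    process(35)
    handle(c)
record(price)

3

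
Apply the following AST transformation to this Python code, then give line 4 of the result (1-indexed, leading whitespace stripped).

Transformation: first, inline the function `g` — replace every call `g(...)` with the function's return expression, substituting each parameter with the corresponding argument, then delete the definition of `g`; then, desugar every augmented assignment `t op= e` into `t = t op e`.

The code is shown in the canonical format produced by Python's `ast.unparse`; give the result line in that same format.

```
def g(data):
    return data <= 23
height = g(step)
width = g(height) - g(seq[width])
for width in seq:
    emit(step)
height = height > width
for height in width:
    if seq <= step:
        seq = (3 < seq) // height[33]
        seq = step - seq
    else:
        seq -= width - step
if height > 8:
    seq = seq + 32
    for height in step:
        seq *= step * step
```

emit(step)

Transformed code:
height = step <= 23
width = (height <= 23) - (seq[width] <= 23)
for width in seq:
    emit(step)
height = height > width
for height in width:
    if seq <= step:
        seq = (3 < seq) // height[33]
        seq = step - seq
    else:
        seq = seq - (width - step)
if height > 8:
    seq = seq + 32
    for height in step:
        seq = seq * (step * step)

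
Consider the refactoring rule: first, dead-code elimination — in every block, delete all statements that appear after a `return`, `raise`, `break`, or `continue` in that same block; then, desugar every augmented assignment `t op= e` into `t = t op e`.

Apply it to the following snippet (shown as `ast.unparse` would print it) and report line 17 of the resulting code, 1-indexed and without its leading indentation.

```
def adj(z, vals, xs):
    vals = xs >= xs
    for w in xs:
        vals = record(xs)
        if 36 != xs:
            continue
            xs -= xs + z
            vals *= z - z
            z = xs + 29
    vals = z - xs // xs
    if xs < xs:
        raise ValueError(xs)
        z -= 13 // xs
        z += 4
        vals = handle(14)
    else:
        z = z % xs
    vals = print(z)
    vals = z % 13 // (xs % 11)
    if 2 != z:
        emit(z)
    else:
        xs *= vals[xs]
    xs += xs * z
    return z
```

xs = xs * vals[xs]

Transformed code:
def adj(z, vals, xs):
    vals = xs >= xs
    for w in xs:
        vals = record(xs)
        if 36 != xs:
            continue
    vals = z - xs // xs
    if xs < xs:
        raise ValueError(xs)
    else:
        z = z % xs
    vals = print(z)
    vals = z % 13 // (xs % 11)
    if 2 != z:
        emit(z)
    else:
        xs = xs * vals[xs]
    xs = xs + xs * z
    return z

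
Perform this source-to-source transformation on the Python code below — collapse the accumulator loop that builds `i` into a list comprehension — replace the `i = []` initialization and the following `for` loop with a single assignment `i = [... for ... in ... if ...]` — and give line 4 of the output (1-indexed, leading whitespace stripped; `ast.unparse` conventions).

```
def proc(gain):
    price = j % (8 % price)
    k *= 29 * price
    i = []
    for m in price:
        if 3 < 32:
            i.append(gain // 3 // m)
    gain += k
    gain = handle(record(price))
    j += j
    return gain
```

i = [gain // 3 // m for m in price if 3 < 32]

Transformed code:
def proc(gain):
    price = j % (8 % price)
    k *= 29 * price
    i = [gain // 3 // m for m in price if 3 < 32]
    gain += k
    gain = handle(record(price))
    j += j
    return gain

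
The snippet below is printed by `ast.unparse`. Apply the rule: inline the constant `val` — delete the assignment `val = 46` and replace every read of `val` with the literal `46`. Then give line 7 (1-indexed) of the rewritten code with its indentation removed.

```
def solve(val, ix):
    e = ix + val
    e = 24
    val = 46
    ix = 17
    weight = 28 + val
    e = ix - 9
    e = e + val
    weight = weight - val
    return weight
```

e = e + 46

Transformed code:
def solve(val, ix):
    e = ix + 46
    e = 24
    ix = 17
    weight = 28 + 46
    e = ix - 9
    e = e + 46
    weight = weight - 46
    return weight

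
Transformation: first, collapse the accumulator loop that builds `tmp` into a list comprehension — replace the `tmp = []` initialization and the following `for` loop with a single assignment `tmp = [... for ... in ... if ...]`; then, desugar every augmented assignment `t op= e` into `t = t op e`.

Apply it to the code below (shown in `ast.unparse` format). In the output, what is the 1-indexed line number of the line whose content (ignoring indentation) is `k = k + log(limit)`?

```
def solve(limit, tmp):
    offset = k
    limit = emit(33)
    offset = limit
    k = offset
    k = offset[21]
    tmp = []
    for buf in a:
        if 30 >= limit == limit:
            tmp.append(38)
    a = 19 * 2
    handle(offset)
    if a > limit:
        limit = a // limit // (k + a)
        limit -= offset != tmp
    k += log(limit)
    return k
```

13

Transformed code:
def solve(limit, tmp):
    offset = k
    limit = emit(33)
    offset = limit
    k = offset
    k = offset[21]
    tmp = [38 for buf in a if 30 >= limit == limit]
    a = 19 * 2
    handle(offset)
    if a > limit:
        limit = a // limit // (k + a)
        limit = limit - (offset != tmp)
    k = k + log(limit)
    return k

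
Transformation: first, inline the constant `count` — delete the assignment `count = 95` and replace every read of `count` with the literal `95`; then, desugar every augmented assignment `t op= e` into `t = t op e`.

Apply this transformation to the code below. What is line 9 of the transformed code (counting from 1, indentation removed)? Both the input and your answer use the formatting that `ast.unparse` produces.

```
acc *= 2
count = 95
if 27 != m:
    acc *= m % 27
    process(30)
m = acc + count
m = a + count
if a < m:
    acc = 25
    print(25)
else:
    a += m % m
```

Transformed code:
acc = acc * 2
if 27 != m:
    acc = acc * (m % 27)
    process(30)
m = acc + 95
m = a + 95
if a < m:
    acc = 25
    print(25)
else:
    a = a + m % m

print(25)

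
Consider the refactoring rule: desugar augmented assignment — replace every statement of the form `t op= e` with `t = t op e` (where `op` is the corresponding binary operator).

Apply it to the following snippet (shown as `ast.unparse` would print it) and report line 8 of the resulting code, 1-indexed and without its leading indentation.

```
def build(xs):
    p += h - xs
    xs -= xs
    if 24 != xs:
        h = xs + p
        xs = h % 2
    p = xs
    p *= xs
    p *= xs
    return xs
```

Transformed code:
def build(xs):
    p = p + (h - xs)
    xs = xs - xs
    if 24 != xs:
        h = xs + p
        xs = h % 2
    p = xs
    p = p * xs
    p = p * xs
    return xs

p = p * xs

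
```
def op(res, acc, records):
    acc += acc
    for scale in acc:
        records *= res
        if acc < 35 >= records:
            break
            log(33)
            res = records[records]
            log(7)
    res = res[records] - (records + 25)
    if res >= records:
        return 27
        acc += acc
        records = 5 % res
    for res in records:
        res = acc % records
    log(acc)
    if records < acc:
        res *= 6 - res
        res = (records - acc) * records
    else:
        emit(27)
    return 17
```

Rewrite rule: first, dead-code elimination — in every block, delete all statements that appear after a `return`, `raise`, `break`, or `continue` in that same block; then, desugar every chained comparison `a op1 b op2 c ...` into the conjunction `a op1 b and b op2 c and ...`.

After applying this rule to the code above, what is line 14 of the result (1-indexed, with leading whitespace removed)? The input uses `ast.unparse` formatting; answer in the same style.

res *= 6 - res

Transformed code:
def op(res, acc, records):
    acc += acc
    for scale in acc:
        records *= res
        if acc < 35 and 35 >= records:
            break
    res = res[records] - (records + 25)
    if res >= records:
        return 27
    for res in records:
        res = acc % records
    log(acc)
    if records < acc:
        res *= 6 - res
        res = (records - acc) * records
    else:
        emit(27)
    return 17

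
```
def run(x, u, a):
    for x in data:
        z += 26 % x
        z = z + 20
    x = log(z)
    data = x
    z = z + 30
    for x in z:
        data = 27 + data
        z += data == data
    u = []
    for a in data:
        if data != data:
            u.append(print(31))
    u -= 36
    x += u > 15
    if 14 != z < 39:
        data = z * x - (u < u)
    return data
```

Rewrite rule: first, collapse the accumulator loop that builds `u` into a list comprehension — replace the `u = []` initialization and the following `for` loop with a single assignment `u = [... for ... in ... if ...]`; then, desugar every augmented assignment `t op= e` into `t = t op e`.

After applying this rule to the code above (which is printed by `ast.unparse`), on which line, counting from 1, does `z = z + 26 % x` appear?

Transformed code:
def run(x, u, a):
    for x in data:
        z = z + 26 % x
        z = z + 20
    x = log(z)
    data = x
    z = z + 30
    for x in z:
        data = 27 + data
        z = z + (data == data)
    u = [print(31) for a in data if data != data]
    u = u - 36
    x = x + (u > 15)
    if 14 != z < 39:
        data = z * x - (u < u)
    return data

3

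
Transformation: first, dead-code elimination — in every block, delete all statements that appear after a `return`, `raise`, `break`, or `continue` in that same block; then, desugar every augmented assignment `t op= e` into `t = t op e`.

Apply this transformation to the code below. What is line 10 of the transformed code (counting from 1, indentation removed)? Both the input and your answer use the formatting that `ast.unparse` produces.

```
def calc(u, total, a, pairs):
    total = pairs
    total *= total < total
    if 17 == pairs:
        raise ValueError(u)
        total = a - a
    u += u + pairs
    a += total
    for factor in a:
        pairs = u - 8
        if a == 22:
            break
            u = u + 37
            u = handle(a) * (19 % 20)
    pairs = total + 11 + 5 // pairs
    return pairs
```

Transformed code:
def calc(u, total, a, pairs):
    total = pairs
    total = total * (total < total)
    if 17 == pairs:
        raise ValueError(u)
    u = u + (u + pairs)
    a = a + total
    for factor in a:
        pairs = u - 8
        if a == 22:
            break
    pairs = total + 11 + 5 // pairs
    return pairs

if a == 22:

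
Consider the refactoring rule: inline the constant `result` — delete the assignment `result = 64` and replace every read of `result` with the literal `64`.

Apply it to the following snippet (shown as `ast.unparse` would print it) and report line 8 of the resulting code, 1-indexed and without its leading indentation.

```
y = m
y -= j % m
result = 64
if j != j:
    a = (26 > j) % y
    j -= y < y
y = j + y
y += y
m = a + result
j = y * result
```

m = a + 64

Transformed code:
y = m
y -= j % m
if j != j:
    a = (26 > j) % y
    j -= y < y
y = j + y
y += y
m = a + 64
j = y * 64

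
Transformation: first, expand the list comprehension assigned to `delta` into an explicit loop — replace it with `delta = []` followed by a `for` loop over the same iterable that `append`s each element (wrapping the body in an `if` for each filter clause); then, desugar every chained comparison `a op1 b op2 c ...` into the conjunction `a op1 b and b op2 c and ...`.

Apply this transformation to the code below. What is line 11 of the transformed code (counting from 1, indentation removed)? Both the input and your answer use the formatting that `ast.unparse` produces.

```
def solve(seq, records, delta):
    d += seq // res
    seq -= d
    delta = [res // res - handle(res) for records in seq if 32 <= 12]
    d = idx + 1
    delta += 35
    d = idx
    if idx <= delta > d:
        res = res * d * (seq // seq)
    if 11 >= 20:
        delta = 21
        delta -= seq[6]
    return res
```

if idx <= delta and delta > d:

Transformed code:
def solve(seq, records, delta):
    d += seq // res
    seq -= d
    delta = []
    for records in seq:
        if 32 <= 12:
            delta.append(res // res - handle(res))
    d = idx + 1
    delta += 35
    d = idx
    if idx <= delta and delta > d:
        res = res * d * (seq // seq)
    if 11 >= 20:
        delta = 21
        delta -= seq[6]
    return res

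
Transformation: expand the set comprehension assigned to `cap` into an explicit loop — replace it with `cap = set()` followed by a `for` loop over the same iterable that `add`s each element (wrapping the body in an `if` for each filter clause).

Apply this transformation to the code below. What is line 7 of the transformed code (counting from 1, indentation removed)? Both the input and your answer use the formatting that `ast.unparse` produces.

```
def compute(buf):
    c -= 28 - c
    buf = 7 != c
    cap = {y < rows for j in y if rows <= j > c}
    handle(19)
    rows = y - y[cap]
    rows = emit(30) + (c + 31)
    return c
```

cap.add(y < rows)

Transformed code:
def compute(buf):
    c -= 28 - c
    buf = 7 != c
    cap = set()
    for j in y:
        if rows <= j > c:
            cap.add(y < rows)
    handle(19)
    rows = y - y[cap]
    rows = emit(30) + (c + 31)
    return c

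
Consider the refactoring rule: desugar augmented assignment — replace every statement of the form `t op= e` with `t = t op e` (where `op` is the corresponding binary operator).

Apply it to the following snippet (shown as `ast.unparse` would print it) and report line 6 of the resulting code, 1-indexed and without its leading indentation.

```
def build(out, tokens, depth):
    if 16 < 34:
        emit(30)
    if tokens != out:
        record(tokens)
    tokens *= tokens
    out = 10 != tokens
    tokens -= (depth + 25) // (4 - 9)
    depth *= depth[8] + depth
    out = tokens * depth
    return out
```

Transformed code:
def build(out, tokens, depth):
    if 16 < 34:
        emit(30)
    if tokens != out:
        record(tokens)
    tokens = tokens * tokens
    out = 10 != tokens
    tokens = tokens - (depth + 25) // (4 - 9)
    depth = depth * (depth[8] + depth)
    out = tokens * depth
    return out

tokens = tokens * tokens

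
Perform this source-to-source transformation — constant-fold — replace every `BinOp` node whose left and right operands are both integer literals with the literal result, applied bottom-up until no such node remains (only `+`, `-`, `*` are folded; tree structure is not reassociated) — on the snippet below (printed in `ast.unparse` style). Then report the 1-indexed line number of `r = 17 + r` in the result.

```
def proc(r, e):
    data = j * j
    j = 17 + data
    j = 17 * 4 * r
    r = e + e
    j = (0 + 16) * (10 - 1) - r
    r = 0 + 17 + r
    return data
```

Transformed code:
def proc(r, e):
    data = j * j
    j = 17 + data
    j = 68 * r
    r = e + e
    j = 144 - r
    r = 17 + r
    return data

7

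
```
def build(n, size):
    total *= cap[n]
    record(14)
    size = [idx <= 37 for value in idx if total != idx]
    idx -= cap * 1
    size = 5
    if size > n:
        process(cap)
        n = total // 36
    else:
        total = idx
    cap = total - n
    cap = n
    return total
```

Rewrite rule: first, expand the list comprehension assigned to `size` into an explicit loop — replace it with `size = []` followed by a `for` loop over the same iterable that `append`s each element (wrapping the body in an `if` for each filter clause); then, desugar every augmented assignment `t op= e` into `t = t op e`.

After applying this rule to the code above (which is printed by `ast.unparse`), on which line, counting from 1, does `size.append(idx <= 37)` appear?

7

Transformed code:
def build(n, size):
    total = total * cap[n]
    record(14)
    size = []
    for value in idx:
        if total != idx:
            size.append(idx <= 37)
    idx = idx - cap * 1
    size = 5
    if size > n:
        process(cap)
        n = total // 36
    else:
        total = idx
    cap = total - n
    cap = n
    return total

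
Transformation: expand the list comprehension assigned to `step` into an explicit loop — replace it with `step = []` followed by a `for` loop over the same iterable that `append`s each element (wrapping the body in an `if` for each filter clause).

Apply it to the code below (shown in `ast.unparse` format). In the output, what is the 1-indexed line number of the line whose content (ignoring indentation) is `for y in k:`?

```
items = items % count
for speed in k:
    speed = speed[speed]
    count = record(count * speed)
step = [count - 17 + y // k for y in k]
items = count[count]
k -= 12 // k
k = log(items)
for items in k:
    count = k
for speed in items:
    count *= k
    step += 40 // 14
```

6

Transformed code:
items = items % count
for speed in k:
    speed = speed[speed]
    count = record(count * speed)
step = []
for y in k:
    step.append(count - 17 + y // k)
items = count[count]
k -= 12 // k
k = log(items)
for items in k:
    count = k
for speed in items:
    count *= k
    step += 40 // 14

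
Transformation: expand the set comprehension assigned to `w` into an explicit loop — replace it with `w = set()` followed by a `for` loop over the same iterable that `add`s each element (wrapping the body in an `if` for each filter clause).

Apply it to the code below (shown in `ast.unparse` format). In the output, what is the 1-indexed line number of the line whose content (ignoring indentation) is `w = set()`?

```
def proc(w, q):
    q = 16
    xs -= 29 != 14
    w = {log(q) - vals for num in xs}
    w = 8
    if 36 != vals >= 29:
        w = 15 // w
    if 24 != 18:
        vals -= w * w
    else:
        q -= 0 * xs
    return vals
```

4

Transformed code:
def proc(w, q):
    q = 16
    xs -= 29 != 14
    w = set()
    for num in xs:
        w.add(log(q) - vals)
    w = 8
    if 36 != vals >= 29:
        w = 15 // w
    if 24 != 18:
        vals -= w * w
    else:
        q -= 0 * xs
    return vals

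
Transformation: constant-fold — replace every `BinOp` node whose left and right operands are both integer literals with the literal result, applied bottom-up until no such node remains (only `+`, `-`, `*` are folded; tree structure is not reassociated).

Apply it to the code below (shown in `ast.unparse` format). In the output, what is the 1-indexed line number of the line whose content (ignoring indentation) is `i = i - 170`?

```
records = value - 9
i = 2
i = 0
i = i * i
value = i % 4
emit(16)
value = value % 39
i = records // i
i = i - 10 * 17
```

Transformed code:
records = value - 9
i = 2
i = 0
i = i * i
value = i % 4
emit(16)
value = value % 39
i = records // i
i = i - 170

9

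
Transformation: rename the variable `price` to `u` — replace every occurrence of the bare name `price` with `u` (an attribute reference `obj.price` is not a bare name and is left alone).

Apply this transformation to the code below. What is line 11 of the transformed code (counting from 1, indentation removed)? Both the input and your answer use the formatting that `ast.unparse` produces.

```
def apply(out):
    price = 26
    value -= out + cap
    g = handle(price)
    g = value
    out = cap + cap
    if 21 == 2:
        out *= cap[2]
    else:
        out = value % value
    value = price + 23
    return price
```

Transformed code:
def apply(out):
    u = 26
    value -= out + cap
    g = handle(u)
    g = value
    out = cap + cap
    if 21 == 2:
        out *= cap[2]
    else:
        out = value % value
    value = u + 23
    return u

value = u + 23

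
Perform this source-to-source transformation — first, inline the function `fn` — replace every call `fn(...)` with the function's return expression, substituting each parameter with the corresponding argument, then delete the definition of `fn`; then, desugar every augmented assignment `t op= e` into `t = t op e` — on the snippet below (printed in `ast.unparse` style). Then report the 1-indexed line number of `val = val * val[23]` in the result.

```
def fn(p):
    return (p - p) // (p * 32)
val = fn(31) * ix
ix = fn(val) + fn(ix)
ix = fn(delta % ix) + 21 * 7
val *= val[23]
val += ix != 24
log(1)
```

Transformed code:
val = (31 - 31) // (31 * 32) * ix
ix = (val - val) // (val * 32) + (ix - ix) // (ix * 32)
ix = (delta % ix - delta % ix) // (delta % ix * 32) + 21 * 7
val = val * val[23]
val = val + (ix != 24)
log(1)

4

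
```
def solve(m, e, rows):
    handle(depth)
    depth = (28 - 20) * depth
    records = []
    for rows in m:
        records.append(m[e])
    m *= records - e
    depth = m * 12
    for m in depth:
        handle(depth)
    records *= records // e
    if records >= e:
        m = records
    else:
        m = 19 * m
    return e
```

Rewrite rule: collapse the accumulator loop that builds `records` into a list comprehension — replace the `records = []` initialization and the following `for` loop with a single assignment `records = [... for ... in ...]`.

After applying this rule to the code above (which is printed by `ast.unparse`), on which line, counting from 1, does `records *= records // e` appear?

9

Transformed code:
def solve(m, e, rows):
    handle(depth)
    depth = (28 - 20) * depth
    records = [m[e] for rows in m]
    m *= records - e
    depth = m * 12
    for m in depth:
        handle(depth)
    records *= records // e
    if records >= e:
        m = records
    else:
        m = 19 * m
    return e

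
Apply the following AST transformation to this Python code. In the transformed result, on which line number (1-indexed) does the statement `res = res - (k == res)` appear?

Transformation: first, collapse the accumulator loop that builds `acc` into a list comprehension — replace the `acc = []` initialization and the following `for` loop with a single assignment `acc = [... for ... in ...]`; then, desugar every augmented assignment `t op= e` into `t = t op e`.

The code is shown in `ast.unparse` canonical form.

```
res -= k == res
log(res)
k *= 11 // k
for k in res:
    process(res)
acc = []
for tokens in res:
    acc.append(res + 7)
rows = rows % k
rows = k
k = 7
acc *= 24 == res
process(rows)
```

Transformed code:
res = res - (k == res)
log(res)
k = k * (11 // k)
for k in res:
    process(res)
acc = [res + 7 for tokens in res]
rows = rows % k
rows = k
k = 7
acc = acc * (24 == res)
process(rows)

1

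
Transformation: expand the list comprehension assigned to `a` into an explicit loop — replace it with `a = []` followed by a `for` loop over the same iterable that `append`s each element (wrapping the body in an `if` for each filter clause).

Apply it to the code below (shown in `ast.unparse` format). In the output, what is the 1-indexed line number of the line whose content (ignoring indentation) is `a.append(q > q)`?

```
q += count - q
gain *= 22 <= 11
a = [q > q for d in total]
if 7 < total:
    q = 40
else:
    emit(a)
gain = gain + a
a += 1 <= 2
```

Transformed code:
q += count - q
gain *= 22 <= 11
a = []
for d in total:
    a.append(q > q)
if 7 < total:
    q = 40
else:
    emit(a)
gain = gain + a
a += 1 <= 2

5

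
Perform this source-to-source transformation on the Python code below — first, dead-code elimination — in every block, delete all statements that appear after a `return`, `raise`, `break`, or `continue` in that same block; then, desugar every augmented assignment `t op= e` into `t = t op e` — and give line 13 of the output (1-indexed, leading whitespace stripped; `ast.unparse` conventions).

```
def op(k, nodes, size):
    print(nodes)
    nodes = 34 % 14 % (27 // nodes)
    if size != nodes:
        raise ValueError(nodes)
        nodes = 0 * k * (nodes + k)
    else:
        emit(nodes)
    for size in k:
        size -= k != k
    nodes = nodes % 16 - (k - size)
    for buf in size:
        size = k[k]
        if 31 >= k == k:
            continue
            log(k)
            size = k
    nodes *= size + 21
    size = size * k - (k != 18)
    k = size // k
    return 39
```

if 31 >= k == k:

Transformed code:
def op(k, nodes, size):
    print(nodes)
    nodes = 34 % 14 % (27 // nodes)
    if size != nodes:
        raise ValueError(nodes)
    else:
        emit(nodes)
    for size in k:
        size = size - (k != k)
    nodes = nodes % 16 - (k - size)
    for buf in size:
        size = k[k]
        if 31 >= k == k:
            continue
    nodes = nodes * (size + 21)
    size = size * k - (k != 18)
    k = size // k
    return 39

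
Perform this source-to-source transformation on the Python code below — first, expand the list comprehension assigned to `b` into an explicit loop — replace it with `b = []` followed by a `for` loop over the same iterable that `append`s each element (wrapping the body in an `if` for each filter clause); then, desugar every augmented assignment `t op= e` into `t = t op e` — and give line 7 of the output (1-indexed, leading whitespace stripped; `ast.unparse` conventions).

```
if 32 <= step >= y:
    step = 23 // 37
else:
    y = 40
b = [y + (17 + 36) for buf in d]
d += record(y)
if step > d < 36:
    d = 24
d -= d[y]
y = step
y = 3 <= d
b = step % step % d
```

Transformed code:
if 32 <= step >= y:
    step = 23 // 37
else:
    y = 40
b = []
for buf in d:
    b.append(y + (17 + 36))
d = d + record(y)
if step > d < 36:
    d = 24
d = d - d[y]
y = step
y = 3 <= d
b = step % step % d

b.append(y + (17 + 36))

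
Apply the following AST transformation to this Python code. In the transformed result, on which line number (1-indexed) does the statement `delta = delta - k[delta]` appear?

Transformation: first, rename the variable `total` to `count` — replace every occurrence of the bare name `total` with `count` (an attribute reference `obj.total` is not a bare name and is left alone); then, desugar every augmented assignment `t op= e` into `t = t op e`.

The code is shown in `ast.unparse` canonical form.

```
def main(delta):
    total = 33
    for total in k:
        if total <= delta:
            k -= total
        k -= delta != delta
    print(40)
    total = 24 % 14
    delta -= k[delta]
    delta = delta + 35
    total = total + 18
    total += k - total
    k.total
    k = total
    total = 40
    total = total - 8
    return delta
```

9

Transformed code:
def main(delta):
    count = 33
    for count in k:
        if count <= delta:
            k = k - count
        k = k - (delta != delta)
    print(40)
    count = 24 % 14
    delta = delta - k[delta]
    delta = delta + 35
    count = count + 18
    count = count + (k - count)
    k.total
    k = count
    count = 40
    count = count - 8
    return delta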